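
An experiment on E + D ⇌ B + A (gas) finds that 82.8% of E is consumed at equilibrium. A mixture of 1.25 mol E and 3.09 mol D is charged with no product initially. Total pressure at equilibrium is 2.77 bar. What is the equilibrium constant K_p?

Let X = conversion of E (basis 1.25 mol E); extent of reaction ξ = 1.25X.
Mole table: n_E = 1.25 − 1.25X; n_D = 3.09 − 1.25X; n_B = 1.25X; n_A = 1.25X.
Since Δν = 0, n_T = 4.34 throughout.
At X = 0.828: n_E = 0.215, n_D = 2.05, n_B = 1.03, n_A = 1.03, n_T = 4.34.
p_i = (n_i/n_T)·P. K_p = p_B p_A / (p_E p_D) = 2.42.

K_p = 2.42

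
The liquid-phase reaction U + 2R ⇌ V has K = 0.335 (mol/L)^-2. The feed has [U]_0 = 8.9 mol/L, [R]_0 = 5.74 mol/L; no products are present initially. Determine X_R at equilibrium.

Let X = conversion of R; extent ξ = 5.74X/2 mol/L.
Concentrations: [U] = 8.9 − 2.87X; [R] = 5.74 − 5.74X; [V] = 2.87X.
K = [V] / ([U] [R]^2).
This equals 0.335 at X = 0.820 (the root in 0 < X < 1).

X = 0.820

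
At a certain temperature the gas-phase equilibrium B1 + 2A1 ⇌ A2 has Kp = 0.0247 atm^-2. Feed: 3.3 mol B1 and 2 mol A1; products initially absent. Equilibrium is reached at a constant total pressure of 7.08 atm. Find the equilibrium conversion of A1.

X = 0.317

Let X = conversion of A1 (basis 2 mol A1); extent of reaction ξ = X.
Mole table: n_B1 = 3.3 − X; n_A1 = 2 − 2X; n_A2 = X.
Total moles n_T = 5.3 − 2X.
Mole fractions y_i = n_i/n_T; Kp = p_A2 / (p_B1 p_A1^2) with p_i = y_i·P.
Setting this equal to 0.0247 atm^-2 and taking the physical root (0 < X < 1) gives X = 0.317.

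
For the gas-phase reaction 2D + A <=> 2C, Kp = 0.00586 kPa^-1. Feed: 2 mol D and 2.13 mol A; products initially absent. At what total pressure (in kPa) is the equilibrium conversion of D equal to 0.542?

Let X = conversion of D (basis 2 mol D); extent of reaction ξ = X.
Species balance: n_D = 2 − 2X; n_A = 2.13 − X; n_C = 2X.
n_T = Σnᵢ = 4.13 − X.
Kp = p_C^2 / (p_D^2 p_A) with p_i = (n_i/n_T)·P.
At X = 0.542: the mole-fraction product g(X) = Π y_i^ν_i = 3.164. Since Kp = g(X)·P^{-1}, P = (g/Kp)^(1/1) = (3.164/0.00586)^(1/1) = 540 kPa.

P = 540 kPa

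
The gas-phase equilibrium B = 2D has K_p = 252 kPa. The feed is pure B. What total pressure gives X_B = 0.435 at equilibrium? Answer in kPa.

P = 270 kPa

Basis: 1 mol B initially; let X = conversion of B. Extent ξ = X.
Moles: n_B = 1 − X; n_D = 2X.
Total moles n_T = 1 + X.
K_p = p_D^2 / (p_B) with p_i = (n_i/n_T)·P.
At X = 0.435: the mole-fraction product g(X) = Π y_i^ν_i = 0.9336. Since K_p = g(X)·P^{1}, P = (K_p/g)^(1/1) = (252/0.9336)^(1/1) = 270 kPa.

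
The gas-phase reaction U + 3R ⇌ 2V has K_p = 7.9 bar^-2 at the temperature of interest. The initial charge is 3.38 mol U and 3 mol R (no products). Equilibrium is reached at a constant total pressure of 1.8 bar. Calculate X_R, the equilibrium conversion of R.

Let X = conversion of R (basis 3 mol R); extent of reaction ξ = X.
At extent ξ: n_U = 3.38 − X; n_R = 3 − 3X; n_V = 2X.
n_T = Σnᵢ = 6.38 − 2X.
Mole fractions y_i = n_i/n_T; K_p = p_V^2 / (p_U p_R^3) with p_i = y_i·P.
This yields a degree-4 equation in X; solving on (0,1), X = 0.702.

X = 0.702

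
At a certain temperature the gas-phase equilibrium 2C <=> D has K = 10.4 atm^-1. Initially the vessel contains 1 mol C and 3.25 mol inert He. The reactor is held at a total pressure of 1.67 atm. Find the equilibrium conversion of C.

X = 0.717

Let X = conversion of C (basis 1 mol C); extent of reaction ξ = 0.5X.
At extent ξ: n_C = 1 − X; n_D = 0.5X; n_I = 3.25 (inert).
n_T = Σnᵢ = 4.25 − 0.5X.
Mole fractions y_i = n_i/n_T; K = p_D / (p_C^2) with p_i = y_i·P.
Substituting and setting equal to 10.4 atm^-1 gives a polynomial in X; the root in (0,1) is X = 0.717.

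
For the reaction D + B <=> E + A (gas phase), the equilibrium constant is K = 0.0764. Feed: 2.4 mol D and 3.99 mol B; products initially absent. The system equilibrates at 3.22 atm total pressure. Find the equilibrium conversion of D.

Let X = conversion of D (basis 2.4 mol D); extent of reaction ξ = 2.4X.
Mole table: n_D = 2.4 − 2.4X; n_B = 3.99 − 2.4X; n_E = 2.4X; n_A = 2.4X.
n_T stays at 6.39 (no change in mole number).
y_i = n_i/n_T, p_i = y_i·P. K = p_E p_A / (p_D p_B).
Equating to 0.0764 and solving on 0 < X < 1: X = 0.277.

X = 0.277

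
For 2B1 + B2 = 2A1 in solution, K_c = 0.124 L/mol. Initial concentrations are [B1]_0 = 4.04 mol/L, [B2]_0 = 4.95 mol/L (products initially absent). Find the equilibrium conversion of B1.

X = 0.416

Let X = conversion of B1; extent ξ = 4.04X/2 mol/L.
Concentrations: [B1] = 4.04 − 4.04X; [B2] = 4.95 − 2.02X; [A1] = 4.04X.
K_c = [A1]^2 / ([B1]^2 [B2]).
Solving K_c = 0.124 for X ∈ (0,1): X = 0.416.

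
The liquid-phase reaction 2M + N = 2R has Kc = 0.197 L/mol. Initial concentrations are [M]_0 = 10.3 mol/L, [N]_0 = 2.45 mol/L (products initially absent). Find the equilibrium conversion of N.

Let X = conversion of N; extent ξ = 2.45·X mol/L.
Concentrations: [M] = 10.3 − 4.9X; [N] = 2.45 − 2.45X; [R] = 4.9X.
Kc = [R]^2 / ([M]^2 [N]).
Equating to 0.197 L/mol: the physical root is X = 0.626.

X = 0.626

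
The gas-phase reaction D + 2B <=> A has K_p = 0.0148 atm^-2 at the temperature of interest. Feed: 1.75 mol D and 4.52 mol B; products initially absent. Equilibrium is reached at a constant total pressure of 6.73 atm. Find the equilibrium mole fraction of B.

y_B = 0.679

Take 1.75 mol D as basis and let X be its fractional conversion, so ξ = 1.75X.
Mole table: n_D = 1.75 − 1.75X; n_B = 4.52 − 3.5X; n_A = 1.75X.
n_T = Σnᵢ = 6.27 − 3.5X.
With p_i = (n_i/n_T)P, K_p = p_A / (p_D p_B^2).
Substituting and setting equal to 0.0148 atm^-2 gives a polynomial in X; the root in (0,1) is X = 0.236.
Then n_B = 3.69, n_T = 5.44, so y_B = 0.679.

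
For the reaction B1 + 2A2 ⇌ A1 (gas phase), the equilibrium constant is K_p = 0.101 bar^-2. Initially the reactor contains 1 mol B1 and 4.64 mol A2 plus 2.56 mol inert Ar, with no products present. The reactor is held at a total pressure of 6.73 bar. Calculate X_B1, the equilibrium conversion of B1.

Basis: 1 mol B1 initially; let X = conversion of B1. Extent ξ = X.
Moles: n_B1 = 1 − X; n_A2 = 4.64 − 2X; n_A1 = X; n_I = 2.56 (inert).
n_T = Σnᵢ = 8.2 − 2X.
Mole fractions y_i = n_i/n_T; K_p = p_A1 / (p_B1 p_A2^2) with p_i = y_i·P.
Equating to 0.101 bar^-2 and solving on 0 < X < 1: X = 0.534.

X = 0.534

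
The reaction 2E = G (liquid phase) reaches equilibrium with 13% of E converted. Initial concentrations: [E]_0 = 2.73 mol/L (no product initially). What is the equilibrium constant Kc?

Kc = 0.0315 L/mol

Let X = conversion of E.
Concentrations: [E] = 2.73 − 2.73X; [G] = 1.36X.
At X = 0.13: [E] = 2.38, [G] = 0.177.
Kc = [G] / ([E]^2) = 0.0315 L/mol.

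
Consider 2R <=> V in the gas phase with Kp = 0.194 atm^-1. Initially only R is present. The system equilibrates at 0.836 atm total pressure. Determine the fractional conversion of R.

X = 0.221

Let X = conversion of R (basis 1 mol R); extent of reaction ξ = 0.5X.
Species balance: n_R = 1 − X; n_V = 0.5X.
n_T = Σnᵢ = 1 − 0.5X.
y_i = n_i/n_T, p_i = y_i·P. Kp = p_V / (p_R^2).
Equating to 0.194 atm^-1 and solving on 0 < X < 1: X = 0.221.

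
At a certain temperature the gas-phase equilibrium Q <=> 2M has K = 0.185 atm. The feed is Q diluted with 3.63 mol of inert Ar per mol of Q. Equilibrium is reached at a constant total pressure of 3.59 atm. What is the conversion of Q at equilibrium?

X = 0.221

Basis: 1 mol Q initially; let X = conversion of Q. Extent ξ = X.
Mole table: n_Q = 1 − X; n_M = 2X; n_I = 3.63 (inert).
Summing: n_T = 4.63 + X.
With p_i = (n_i/n_T)P, K = p_M^2 / (p_Q).
Setting this equal to 0.185 atm and taking the physical root (0 < X < 1) gives X = 0.221.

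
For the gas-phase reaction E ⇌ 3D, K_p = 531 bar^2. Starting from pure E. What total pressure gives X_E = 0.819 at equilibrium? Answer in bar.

Let X = conversion of E (basis 1 mol E); extent of reaction ξ = X.
Mole table: n_E = 1 − X; n_D = 3X.
Total moles n_T = 1 + 2X.
K_p = p_D^3 / (p_E) with p_i = (n_i/n_T)·P.
At X = 0.819: the mole-fraction product g(X) = Π y_i^ν_i = 11.78. Since K_p = g(X)·P^{2}, P = (K_p/g)^(1/2) = (531/11.78)^(1/2) = 6.72 bar.

P = 6.72 bar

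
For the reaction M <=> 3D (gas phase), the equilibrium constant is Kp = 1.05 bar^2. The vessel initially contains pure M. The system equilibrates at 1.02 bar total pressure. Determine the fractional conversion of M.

Let X = conversion of M (basis 1 mol M); extent of reaction ξ = X.
Species balance: n_M = 1 − X; n_D = 3X.
Summing: n_T = 1 + 2X.
y_i = n_i/n_T, p_i = y_i·P. Kp = p_D^3 / (p_M).
This yields a degree-3 equation in X; solving on (0,1), X = 0.419.

X = 0.419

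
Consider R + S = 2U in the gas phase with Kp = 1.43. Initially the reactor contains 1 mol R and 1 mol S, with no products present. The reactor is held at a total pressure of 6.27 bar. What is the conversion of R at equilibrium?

X = 0.374

Take 1 mol R as basis and let X be its fractional conversion, so ξ = X.
Species balance: n_R = 1 − X; n_S = 1 − X; n_U = 2X.
Since Δν = 0, n_T = 2 throughout.
Mole fractions y_i = n_i/n_T; Kp = p_U^2 / (p_R p_S) with p_i = y_i·P.
Equating to 1.43 and solving on 0 < X < 1: X = 0.374.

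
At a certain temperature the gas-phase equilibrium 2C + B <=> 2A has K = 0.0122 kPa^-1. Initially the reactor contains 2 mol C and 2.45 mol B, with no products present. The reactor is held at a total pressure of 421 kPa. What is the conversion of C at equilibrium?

X = 0.611

Take 2 mol C as basis and let X be its fractional conversion, so ξ = X.
Mole table: n_C = 2 − 2X; n_B = 2.45 − X; n_A = 2X.
n_T = Σnᵢ = 4.45 − X.
y_i = n_i/n_T, p_i = y_i·P. K = p_A^2 / (p_C^2 p_B).
Equating to 0.0122 kPa^-1 and solving on 0 < X < 1: X = 0.611.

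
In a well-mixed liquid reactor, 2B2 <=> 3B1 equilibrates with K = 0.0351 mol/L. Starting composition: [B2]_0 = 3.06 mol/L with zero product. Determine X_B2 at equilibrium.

Let X = conversion of B2; extent ξ = 3.06X/2 mol/L.
Concentrations: [B2] = 3.06 − 3.06X; [B1] = 4.59X.
K = [B1]^3 / ([B2]^2).
Solving K = 0.0351 for X ∈ (0,1): X = 0.136.

X = 0.136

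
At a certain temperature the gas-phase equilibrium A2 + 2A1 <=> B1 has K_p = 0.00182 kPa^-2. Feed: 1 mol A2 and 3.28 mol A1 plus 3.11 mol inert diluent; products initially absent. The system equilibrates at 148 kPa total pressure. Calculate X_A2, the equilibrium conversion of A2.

Basis: 1 mol A2 initially; let X = conversion of A2. Extent ξ = X.
Moles: n_A2 = 1 − X; n_A1 = 3.28 − 2X; n_B1 = X; n_I = 3.11 (inert).
n_T = Σnᵢ = 7.39 − 2X.
With p_i = (n_i/n_T)P, K_p = p_B1 / (p_A2 p_A1^2).
Substituting and setting equal to 0.00182 kPa^-2 gives a polynomial in X; the root in (0,1) is X = 0.777.

X = 0.777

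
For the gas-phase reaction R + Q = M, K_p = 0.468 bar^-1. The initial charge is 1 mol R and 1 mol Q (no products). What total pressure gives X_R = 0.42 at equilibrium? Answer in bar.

P = 4.22 bar

Take 1 mol R as basis and let X be its fractional conversion, so ξ = X.
At extent ξ: n_R = 1 − X; n_Q = 1 − X; n_M = X.
Total moles n_T = 2 − X.
K_p = p_M / (p_R p_Q) with p_i = (n_i/n_T)·P.
At X = 0.42: the mole-fraction product g(X) = Π y_i^ν_i = 1.973. Since K_p = g(X)·P^{-1}, P = (g/K_p)^(1/1) = (1.973/0.468)^(1/1) = 4.22 bar.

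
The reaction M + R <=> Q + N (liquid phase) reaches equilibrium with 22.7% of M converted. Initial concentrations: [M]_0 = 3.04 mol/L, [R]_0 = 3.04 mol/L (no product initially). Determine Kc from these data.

Let X = conversion of M.
Concentrations: [M] = 3.04 − 3.04X; [R] = 3.04 − 3.04X; [Q] = 3.04X; [N] = 3.04X.
At X = 0.227: [M] = 2.35, [R] = 2.35, [Q] = 0.69, [N] = 0.69.
Kc = [Q] [N] / ([M] [R]) = 0.0862.

Kc = 0.0862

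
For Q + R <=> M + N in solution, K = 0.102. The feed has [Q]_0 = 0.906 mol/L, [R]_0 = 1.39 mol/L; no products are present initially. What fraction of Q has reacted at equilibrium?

X = 0.298

Let X = conversion of Q; extent ξ = 0.906·X mol/L.
Concentrations: [Q] = 0.906 − 0.906X; [R] = 1.39 − 0.906X; [M] = 0.906X; [N] = 0.906X.
K = [M] [N] / ([Q] [R]).
Solving K = 0.102 for X ∈ (0,1): X = 0.298.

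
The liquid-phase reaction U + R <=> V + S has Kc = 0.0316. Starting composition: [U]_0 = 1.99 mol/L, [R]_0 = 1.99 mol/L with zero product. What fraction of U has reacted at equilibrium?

Let X = conversion of U; extent ξ = 1.99·X mol/L.
Concentrations: [U] = 1.99 − 1.99X; [R] = 1.99 − 1.99X; [V] = 1.99X; [S] = 1.99X.
Kc = [V] [S] / ([U] [R]).
This equals 0.0316 at X = 0.151 (the root in 0 < X < 1).

X = 0.151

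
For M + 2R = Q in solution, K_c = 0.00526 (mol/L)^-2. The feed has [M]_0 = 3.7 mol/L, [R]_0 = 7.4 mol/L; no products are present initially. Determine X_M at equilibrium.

Let X = conversion of M; extent ξ = 3.7·X mol/L.
Concentrations: [M] = 3.7 − 3.7X; [R] = 7.4 − 7.4X; [Q] = 3.7X.
K_c = [Q] / ([M] [R]^2).
Equating to 0.00526 (mol/L)^-2: the physical root is X = 0.167.

X = 0.167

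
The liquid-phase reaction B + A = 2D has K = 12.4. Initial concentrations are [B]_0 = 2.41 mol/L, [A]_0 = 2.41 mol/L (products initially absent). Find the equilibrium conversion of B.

Let X = conversion of B; extent ξ = 2.41·X mol/L.
Concentrations: [B] = 2.41 − 2.41X; [A] = 2.41 − 2.41X; [D] = 4.82X.
K = [D]^2 / ([B] [A]).
This equals 12.4 at X = 0.638 (the root in 0 < X < 1).

X = 0.638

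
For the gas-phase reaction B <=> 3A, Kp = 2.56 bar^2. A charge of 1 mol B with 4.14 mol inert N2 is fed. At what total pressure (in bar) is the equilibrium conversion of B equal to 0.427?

Take 1 mol B as basis and let X be its fractional conversion, so ξ = X.
At extent ξ: n_B = 1 − X; n_A = 3X; n_I = 4.14 (inert).
Total moles n_T = 5.14 + 2X.
Kp = p_A^3 / (p_B) with p_i = (n_i/n_T)·P.
At X = 0.427: the mole-fraction product g(X) = Π y_i^ν_i = 0.1021. Since Kp = g(X)·P^{2}, P = (Kp/g)^(1/2) = (2.56/0.1021)^(1/2) = 5.01 bar.

P = 5.01 bar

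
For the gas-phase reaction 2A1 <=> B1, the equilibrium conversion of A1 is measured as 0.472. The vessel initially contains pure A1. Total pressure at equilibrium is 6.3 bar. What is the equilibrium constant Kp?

Take 1 mol A1 as basis and let X be its fractional conversion, so ξ = 0.5X.
Mole table: n_A1 = 1 − X; n_B1 = 0.5X.
Total moles n_T = 1 − 0.5X.
At X = 0.472: n_A1 = 0.528, n_B1 = 0.236, n_T = 0.764.
p_i = (n_i/n_T)·P. Kp = p_B1 / (p_A1^2) = 0.103 bar^-1.

Kp = 0.103 bar^-1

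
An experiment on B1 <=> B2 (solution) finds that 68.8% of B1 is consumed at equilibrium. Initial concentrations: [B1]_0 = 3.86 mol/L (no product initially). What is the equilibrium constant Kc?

Kc = 2.21

Let X = conversion of B1.
Concentrations: [B1] = 3.86 − 3.86X; [B2] = 3.86X.
At X = 0.688: [B1] = 1.2, [B2] = 2.66.
Kc = [B2] / ([B1]) = 2.21.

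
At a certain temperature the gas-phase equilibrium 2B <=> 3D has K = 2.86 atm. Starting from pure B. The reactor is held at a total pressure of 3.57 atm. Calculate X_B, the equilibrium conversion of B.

X = 0.446

Take 1 mol B as basis and let X be its fractional conversion, so ξ = 0.5X.
Moles: n_B = 1 − X; n_D = 1.5X.
Summing: n_T = 1 + 0.5X.
Mole fractions y_i = n_i/n_T; K = p_D^3 / (p_B^2) with p_i = y_i·P.
Setting this equal to 2.86 atm and taking the physical root (0 < X < 1) gives X = 0.446.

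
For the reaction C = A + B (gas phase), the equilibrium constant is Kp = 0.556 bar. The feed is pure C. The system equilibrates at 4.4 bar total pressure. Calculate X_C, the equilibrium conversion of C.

Basis: 1 mol C initially; let X = conversion of C. Extent ξ = X.
Moles: n_C = 1 − X; n_A = X; n_B = X.
Total moles n_T = 1 + X.
Mole fractions y_i = n_i/n_T; Kp = p_A p_B / (p_C) with p_i = y_i·P.
Setting this equal to 0.556 bar and taking the physical root (0 < X < 1) gives X = 0.335.

X = 0.335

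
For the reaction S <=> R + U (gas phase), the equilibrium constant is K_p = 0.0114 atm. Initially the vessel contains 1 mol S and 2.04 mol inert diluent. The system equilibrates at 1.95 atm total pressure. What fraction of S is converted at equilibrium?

X = 0.127

Take 1 mol S as basis and let X be its fractional conversion, so ξ = X.
Species balance: n_S = 1 − X; n_R = X; n_U = X; n_I = 2.04 (inert).
Total moles n_T = 3.04 + X.
With p_i = (n_i/n_T)P, K_p = p_R p_U / (p_S).
Setting this equal to 0.0114 atm and taking the physical root (0 < X < 1) gives X = 0.127.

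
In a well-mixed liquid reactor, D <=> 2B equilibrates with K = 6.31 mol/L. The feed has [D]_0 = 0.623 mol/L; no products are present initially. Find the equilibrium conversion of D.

Let X = conversion of D; extent ξ = 0.623·X mol/L.
Concentrations: [D] = 0.623 − 0.623X; [B] = 1.25X.
K = [B]^2 / ([D]).
Equating to 6.31 mol/L: the physical root is X = 0.767.

X = 0.767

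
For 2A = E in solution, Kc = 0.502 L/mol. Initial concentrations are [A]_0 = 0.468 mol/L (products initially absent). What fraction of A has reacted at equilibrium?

Let X = conversion of A; extent ξ = 0.468X/2 mol/L.
Concentrations: [A] = 0.468 − 0.468X; [E] = 0.234X.
Kc = [E] / ([A]^2).
Setting equal to 0.502 and solving for X on (0,1) gives X = 0.258.

X = 0.258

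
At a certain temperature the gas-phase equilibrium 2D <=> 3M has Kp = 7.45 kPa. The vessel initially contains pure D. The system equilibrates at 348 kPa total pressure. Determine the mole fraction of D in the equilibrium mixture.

y_D = 0.767

Take 1 mol D as basis and let X be its fractional conversion, so ξ = 0.5X.
Mole table: n_D = 1 − X; n_M = 1.5X.
n_T = Σnᵢ = 1 + 0.5X.
y_i = n_i/n_T, p_i = y_i·P. Kp = p_M^3 / (p_D^2).
Substituting and setting equal to 7.45 kPa gives a polynomial in X; the root in (0,1) is X = 0.168.
Then n_D = 0.832, n_T = 1.08, so y_D = 0.767.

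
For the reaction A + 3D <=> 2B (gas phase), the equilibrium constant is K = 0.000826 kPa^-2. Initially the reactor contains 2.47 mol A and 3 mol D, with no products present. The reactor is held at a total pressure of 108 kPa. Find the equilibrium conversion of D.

Basis: 3 mol D initially; let X = conversion of D. Extent ξ = X.
Moles: n_A = 2.47 − X; n_D = 3 − 3X; n_B = 2X.
n_T = Σnᵢ = 5.47 − 2X.
With p_i = (n_i/n_T)P, K = p_B^2 / (p_A p_D^3).
Substituting and setting equal to 0.000826 kPa^-2 gives a polynomial in X; the root in (0,1) is X = 0.616.

X = 0.616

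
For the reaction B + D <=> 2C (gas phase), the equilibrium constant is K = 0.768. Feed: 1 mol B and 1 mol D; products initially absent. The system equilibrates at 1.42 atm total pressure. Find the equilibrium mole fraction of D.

y_D = 0.348

Let X = conversion of B (basis 1 mol B); extent of reaction ξ = X.
Species balance: n_B = 1 − X; n_D = 1 − X; n_C = 2X.
Since Δν = 0, n_T = 2 throughout.
y_i = n_i/n_T, p_i = y_i·P. K = p_C^2 / (p_B p_D).
Equating to 0.768 and solving on 0 < X < 1: X = 0.305.
Then n_D = 0.695, n_T = 2, so y_D = 0.348.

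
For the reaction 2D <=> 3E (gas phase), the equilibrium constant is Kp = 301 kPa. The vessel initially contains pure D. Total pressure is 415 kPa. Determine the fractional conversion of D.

X = 0.436

Let X = conversion of D (basis 1 mol D); extent of reaction ξ = 0.5X.
Species balance: n_D = 1 − X; n_E = 1.5X.
n_T = Σnᵢ = 1 + 0.5X.
Mole fractions y_i = n_i/n_T; Kp = p_E^3 / (p_D^2) with p_i = y_i·P.
This yields a degree-3 equation in X; solving on (0,1), X = 0.436.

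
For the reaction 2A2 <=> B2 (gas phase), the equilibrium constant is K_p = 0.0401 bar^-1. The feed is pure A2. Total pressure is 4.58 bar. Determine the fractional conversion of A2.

Let X = conversion of A2 (basis 1 mol A2); extent of reaction ξ = 0.5X.
Moles: n_A2 = 1 − X; n_B2 = 0.5X.
Total moles n_T = 1 − 0.5X.
y_i = n_i/n_T, p_i = y_i·P. K_p = p_B2 / (p_A2^2).
Setting this equal to 0.0401 bar^-1 and taking the physical root (0 < X < 1) gives X = 0.241.

X = 0.241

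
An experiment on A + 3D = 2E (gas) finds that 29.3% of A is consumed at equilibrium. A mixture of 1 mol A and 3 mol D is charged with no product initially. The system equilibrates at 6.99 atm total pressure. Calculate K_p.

Take 1 mol A as basis and let X be its fractional conversion, so ξ = X.
At extent ξ: n_A = 1 − X; n_D = 3 − 3X; n_E = 2X.
Total moles n_T = 4 − 2X.
At X = 0.293: n_A = 0.707, n_D = 2.12, n_E = 0.586, n_T = 3.41.
p_i = (n_i/n_T)·P. K_p = p_E^2 / (p_A p_D^3) = 0.0121 atm^-2.

K_p = 0.0121 atm^-2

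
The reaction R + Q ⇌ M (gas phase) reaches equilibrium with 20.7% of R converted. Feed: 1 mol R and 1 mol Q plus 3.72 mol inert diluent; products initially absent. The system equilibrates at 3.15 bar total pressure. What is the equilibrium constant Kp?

Kp = 0.576 bar^-1

Basis: 1 mol R initially; let X = conversion of R. Extent ξ = X.
Species balance: n_R = 1 − X; n_Q = 1 − X; n_M = X; n_I = 3.72 (inert).
Total moles n_T = 5.72 − X.
At X = 0.207: n_R = 0.793, n_Q = 0.793, n_M = 0.207, n_T = 5.51.
p_i = (n_i/n_T)·P. Kp = p_M / (p_R p_Q) = 0.576 bar^-1.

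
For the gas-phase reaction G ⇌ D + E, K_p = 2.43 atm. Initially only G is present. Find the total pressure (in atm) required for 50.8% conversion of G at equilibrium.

P = 6.99 atm

Let X = conversion of G (basis 1 mol G); extent of reaction ξ = X.
At extent ξ: n_G = 1 − X; n_D = X; n_E = X.
n_T = Σnᵢ = 1 + X.
K_p = p_D p_E / (p_G) with p_i = (n_i/n_T)·P.
At X = 0.508: the mole-fraction product g(X) = Π y_i^ν_i = 0.3478. Since K_p = g(X)·P^{1}, P = (K_p/g)^(1/1) = (2.43/0.3478)^(1/1) = 6.99 atm.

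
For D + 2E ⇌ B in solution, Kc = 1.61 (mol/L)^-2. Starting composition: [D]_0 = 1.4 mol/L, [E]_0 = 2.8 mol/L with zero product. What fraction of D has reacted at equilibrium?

Let X = conversion of D; extent ξ = 1.4·X mol/L.
Concentrations: [D] = 1.4 − 1.4X; [E] = 2.8 − 2.8X; [B] = 1.4X.
Kc = [B] / ([D] [E]^2).
Solving Kc = 1.61 for X ∈ (0,1): X = 0.632.

X = 0.632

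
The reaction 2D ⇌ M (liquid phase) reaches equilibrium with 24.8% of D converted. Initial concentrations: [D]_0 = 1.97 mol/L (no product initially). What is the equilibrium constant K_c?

Let X = conversion of D.
Concentrations: [D] = 1.97 − 1.97X; [M] = 0.985X.
At X = 0.248: [D] = 1.48, [M] = 0.244.
K_c = [M] / ([D]^2) = 0.111 L/mol.

K_c = 0.111 L/mol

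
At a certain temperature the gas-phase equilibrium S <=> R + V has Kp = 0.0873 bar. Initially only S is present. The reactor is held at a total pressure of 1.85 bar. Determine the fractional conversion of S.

X = 0.212

Let X = conversion of S (basis 1 mol S); extent of reaction ξ = X.
At extent ξ: n_S = 1 − X; n_R = X; n_V = X.
Summing: n_T = 1 + X.
y_i = n_i/n_T, p_i = y_i·P. Kp = p_R p_V / (p_S).
Equating to 0.0873 bar and solving on 0 < X < 1: X = 0.212.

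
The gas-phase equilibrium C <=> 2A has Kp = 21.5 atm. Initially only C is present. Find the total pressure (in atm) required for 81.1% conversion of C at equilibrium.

Let X = conversion of C (basis 1 mol C); extent of reaction ξ = X.
Species balance: n_C = 1 − X; n_A = 2X.
Summing: n_T = 1 + X.
Kp = p_A^2 / (p_C) with p_i = (n_i/n_T)·P.
At X = 0.811: the mole-fraction product g(X) = Π y_i^ν_i = 7.686. Since Kp = g(X)·P^{1}, P = (Kp/g)^(1/1) = (21.5/7.686)^(1/1) = 2.8 atm.

P = 2.8 atm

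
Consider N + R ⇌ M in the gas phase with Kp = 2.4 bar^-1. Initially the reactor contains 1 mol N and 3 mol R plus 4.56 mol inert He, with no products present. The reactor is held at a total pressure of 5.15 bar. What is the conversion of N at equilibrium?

Let X = conversion of N (basis 1 mol N); extent of reaction ξ = X.
Species balance: n_N = 1 − X; n_R = 3 − X; n_M = X; n_I = 4.56 (inert).
n_T = Σnᵢ = 8.56 − X.
With p_i = (n_i/n_T)P, Kp = p_M / (p_N p_R).
Equating to 2.4 bar^-1 and solving on 0 < X < 1: X = 0.779.

X = 0.779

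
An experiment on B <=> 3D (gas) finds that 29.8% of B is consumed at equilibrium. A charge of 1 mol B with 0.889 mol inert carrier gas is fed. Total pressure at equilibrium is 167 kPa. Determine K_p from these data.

K_p = 4.6e+03 kPa^2

Basis: 1 mol B initially; let X = conversion of B. Extent ξ = X.
Moles: n_B = 1 − X; n_D = 3X; n_I = 0.889 (inert).
n_T = Σnᵢ = 1.89 + 2X.
At X = 0.298: n_B = 0.702, n_D = 0.894, n_T = 2.48.
p_i = (n_i/n_T)·P. K_p = p_D^3 / (p_B) = 4.6e+03 kPa^2.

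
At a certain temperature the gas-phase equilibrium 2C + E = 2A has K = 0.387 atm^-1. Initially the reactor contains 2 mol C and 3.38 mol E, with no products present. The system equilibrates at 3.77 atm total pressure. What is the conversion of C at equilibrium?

X = 0.482

Take 2 mol C as basis and let X be its fractional conversion, so ξ = X.
Moles: n_C = 2 − 2X; n_E = 3.38 − X; n_A = 2X.
Total moles n_T = 5.38 − X.
y_i = n_i/n_T, p_i = y_i·P. K = p_A^2 / (p_C^2 p_E).
This yields a degree-3 equation in X; solving on (0,1), X = 0.482.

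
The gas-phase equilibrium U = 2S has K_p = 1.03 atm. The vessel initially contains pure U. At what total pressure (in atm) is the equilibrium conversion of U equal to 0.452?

Take 1 mol U as basis and let X be its fractional conversion, so ξ = X.
Species balance: n_U = 1 − X; n_S = 2X.
Summing: n_T = 1 + X.
K_p = p_S^2 / (p_U) with p_i = (n_i/n_T)·P.
At X = 0.452: the mole-fraction product g(X) = Π y_i^ν_i = 1.027. Since K_p = g(X)·P^{1}, P = (K_p/g)^(1/1) = (1.03/1.027)^(1/1) = 1 atm.

P = 1 atm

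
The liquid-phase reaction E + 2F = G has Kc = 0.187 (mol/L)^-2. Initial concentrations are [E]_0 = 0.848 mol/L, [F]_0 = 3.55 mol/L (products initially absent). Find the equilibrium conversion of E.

X = 0.559

Let X = conversion of E; extent ξ = 0.848·X mol/L.
Concentrations: [E] = 0.848 − 0.848X; [F] = 3.55 − 1.7X; [G] = 0.848X.
Kc = [G] / ([E] [F]^2).
Equating to 0.187 (mol/L)^-2: the physical root is X = 0.559.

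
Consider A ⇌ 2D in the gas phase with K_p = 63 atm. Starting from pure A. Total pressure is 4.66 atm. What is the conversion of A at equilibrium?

X = 0.878

Take 1 mol A as basis and let X be its fractional conversion, so ξ = X.
Moles: n_A = 1 − X; n_D = 2X.
n_T = Σnᵢ = 1 + X.
With p_i = (n_i/n_T)P, K_p = p_D^2 / (p_A).
Equating to 63 atm and solving on 0 < X < 1: X = 0.878.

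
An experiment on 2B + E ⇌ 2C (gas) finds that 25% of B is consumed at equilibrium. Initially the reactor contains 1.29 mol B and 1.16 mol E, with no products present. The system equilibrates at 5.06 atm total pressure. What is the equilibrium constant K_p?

K_p = 0.0503 atm^-1

Take 1.29 mol B as basis and let X be its fractional conversion, so ξ = 0.645X.
Species balance: n_B = 1.29 − 1.29X; n_E = 1.16 − 0.645X; n_C = 1.29X.
Summing: n_T = 2.45 − 0.645X.
At X = 0.25: n_B = 0.968, n_E = 0.999, n_C = 0.323, n_T = 2.29.
p_i = (n_i/n_T)·P. K_p = p_C^2 / (p_B^2 p_E) = 0.0503 atm^-1.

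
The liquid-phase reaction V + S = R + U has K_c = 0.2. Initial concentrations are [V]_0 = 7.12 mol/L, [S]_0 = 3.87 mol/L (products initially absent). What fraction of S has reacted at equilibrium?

X = 0.411

Let X = conversion of S; extent ξ = 3.87·X mol/L.
Concentrations: [V] = 7.12 − 3.87X; [S] = 3.87 − 3.87X; [R] = 3.87X; [U] = 3.87X.
K_c = [R] [U] / ([V] [S]).
Equating to 0.2: the physical root is X = 0.411.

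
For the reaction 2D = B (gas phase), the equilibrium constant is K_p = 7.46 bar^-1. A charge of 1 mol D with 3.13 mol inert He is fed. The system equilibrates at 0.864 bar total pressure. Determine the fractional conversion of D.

Take 1 mol D as basis and let X be its fractional conversion, so ξ = 0.5X.
Mole table: n_D = 1 − X; n_B = 0.5X; n_I = 3.13 (inert).
Total moles n_T = 4.13 − 0.5X.
y_i = n_i/n_T, p_i = y_i·P. K_p = p_B / (p_D^2).
Substituting and setting equal to 7.46 bar^-1 gives a polynomial in X; the root in (0,1) is X = 0.583.

X = 0.583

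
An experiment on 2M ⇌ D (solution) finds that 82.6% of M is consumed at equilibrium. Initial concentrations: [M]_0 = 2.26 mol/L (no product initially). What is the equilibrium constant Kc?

Let X = conversion of M.
Concentrations: [M] = 2.26 − 2.26X; [D] = 1.13X.
At X = 0.826: [M] = 0.393, [D] = 0.933.
Kc = [D] / ([M]^2) = 6.04 L/mol.

Kc = 6.04 L/mol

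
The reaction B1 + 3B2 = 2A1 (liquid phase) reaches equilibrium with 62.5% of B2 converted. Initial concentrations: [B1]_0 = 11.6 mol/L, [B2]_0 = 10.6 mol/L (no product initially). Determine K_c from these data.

K_c = 0.0331 (mol/L)^-2

Let X = conversion of B2.
Concentrations: [B1] = 11.6 − 3.53X; [B2] = 10.6 − 10.6X; [A1] = 7.07X.
At X = 0.625: [B1] = 9.39, [B2] = 3.97, [A1] = 4.42.
K_c = [A1]^2 / ([B1] [B2]^3) = 0.0331 (mol/L)^-2.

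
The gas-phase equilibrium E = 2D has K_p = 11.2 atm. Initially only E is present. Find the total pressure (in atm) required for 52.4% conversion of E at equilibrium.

P = 7.4 atm

Let X = conversion of E (basis 1 mol E); extent of reaction ξ = X.
Species balance: n_E = 1 − X; n_D = 2X.
n_T = Σnᵢ = 1 + X.
K_p = p_D^2 / (p_E) with p_i = (n_i/n_T)·P.
At X = 0.524: the mole-fraction product g(X) = Π y_i^ν_i = 1.514. Since K_p = g(X)·P^{1}, P = (K_p/g)^(1/1) = (11.2/1.514)^(1/1) = 7.4 atm.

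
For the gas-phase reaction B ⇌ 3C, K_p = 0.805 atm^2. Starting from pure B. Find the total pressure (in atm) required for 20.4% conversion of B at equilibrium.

P = 2.35 atm

Let X = conversion of B (basis 1 mol B); extent of reaction ξ = X.
At extent ξ: n_B = 1 − X; n_C = 3X.
Total moles n_T = 1 + 2X.
K_p = p_C^3 / (p_B) with p_i = (n_i/n_T)·P.
At X = 0.204: the mole-fraction product g(X) = Π y_i^ν_i = 0.1453. Since K_p = g(X)·P^{2}, P = (K_p/g)^(1/2) = (0.805/0.1453)^(1/2) = 2.35 atm.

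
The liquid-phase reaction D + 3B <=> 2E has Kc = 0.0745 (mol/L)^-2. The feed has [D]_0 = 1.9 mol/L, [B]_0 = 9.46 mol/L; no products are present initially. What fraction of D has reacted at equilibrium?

Let X = conversion of D; extent ξ = 1.9·X mol/L.
Concentrations: [D] = 1.9 − 1.9X; [B] = 9.46 − 5.7X; [E] = 3.8X.
Kc = [E]^2 / ([D] [B]^3).
This equals 0.0745 at X = 0.698 (the root in 0 < X < 1).

X = 0.698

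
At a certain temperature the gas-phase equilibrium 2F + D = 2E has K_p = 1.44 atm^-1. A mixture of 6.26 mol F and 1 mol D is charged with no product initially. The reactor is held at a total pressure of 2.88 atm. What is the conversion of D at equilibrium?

X = 0.810

Let X = conversion of D (basis 1 mol D); extent of reaction ξ = X.
Moles: n_F = 6.26 − 2X; n_D = 1 − X; n_E = 2X.
Total moles n_T = 7.26 − X.
Mole fractions y_i = n_i/n_T; K_p = p_E^2 / (p_F^2 p_D) with p_i = y_i·P.
This yields a degree-3 equation in X; solving on (0,1), X = 0.810.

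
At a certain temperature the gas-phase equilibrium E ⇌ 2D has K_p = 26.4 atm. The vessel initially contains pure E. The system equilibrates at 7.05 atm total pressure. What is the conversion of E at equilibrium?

Basis: 1 mol E initially; let X = conversion of E. Extent ξ = X.
At extent ξ: n_E = 1 − X; n_D = 2X.
n_T = Σnᵢ = 1 + X.
y_i = n_i/n_T, p_i = y_i·P. K_p = p_D^2 / (p_E).
Setting this equal to 26.4 atm and taking the physical root (0 < X < 1) gives X = 0.695.

X = 0.695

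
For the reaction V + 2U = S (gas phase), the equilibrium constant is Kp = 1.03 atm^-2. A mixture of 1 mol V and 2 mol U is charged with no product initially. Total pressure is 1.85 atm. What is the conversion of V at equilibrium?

Let X = conversion of V (basis 1 mol V); extent of reaction ξ = X.
Mole table: n_V = 1 − X; n_U = 2 − 2X; n_S = X.
Total moles n_T = 3 − 2X.
Mole fractions y_i = n_i/n_T; Kp = p_S / (p_V p_U^2) with p_i = y_i·P.
Equating to 1.03 atm^-2 and solving on 0 < X < 1: X = 0.479.

X = 0.479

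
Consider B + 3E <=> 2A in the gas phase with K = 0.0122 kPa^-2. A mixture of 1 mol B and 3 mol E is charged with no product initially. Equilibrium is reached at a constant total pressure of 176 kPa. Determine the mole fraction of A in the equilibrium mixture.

Let X = conversion of B (basis 1 mol B); extent of reaction ξ = X.
Mole table: n_B = 1 − X; n_E = 3 − 3X; n_A = 2X.
Summing: n_T = 4 − 2X.
Mole fractions y_i = n_i/n_T; K = p_A^2 / (p_B p_E^3) with p_i = y_i·P.
Setting this equal to 0.0122 kPa^-2 and taking the physical root (0 < X < 1) gives X = 0.805.
Then n_A = 1.61, n_T = 2.39, so y_A = 0.673.

y_A = 0.673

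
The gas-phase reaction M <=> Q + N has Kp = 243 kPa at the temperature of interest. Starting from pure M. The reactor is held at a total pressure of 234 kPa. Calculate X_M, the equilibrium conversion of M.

Let X = conversion of M (basis 1 mol M); extent of reaction ξ = X.
Species balance: n_M = 1 − X; n_Q = X; n_N = X.
Total moles n_T = 1 + X.
With p_i = (n_i/n_T)P, Kp = p_Q p_N / (p_M).
This yields a degree-2 equation in X; solving on (0,1), X = 0.714.

X = 0.714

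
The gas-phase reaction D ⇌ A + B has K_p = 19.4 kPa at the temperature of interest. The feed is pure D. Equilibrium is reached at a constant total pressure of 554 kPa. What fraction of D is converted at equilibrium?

Take 1 mol D as basis and let X be its fractional conversion, so ξ = X.
At extent ξ: n_D = 1 − X; n_A = X; n_B = X.
n_T = Σnᵢ = 1 + X.
Mole fractions y_i = n_i/n_T; K_p = p_A p_B / (p_D) with p_i = y_i·P.
Substituting and setting equal to 19.4 kPa gives a polynomial in X; the root in (0,1) is X = 0.184.

X = 0.184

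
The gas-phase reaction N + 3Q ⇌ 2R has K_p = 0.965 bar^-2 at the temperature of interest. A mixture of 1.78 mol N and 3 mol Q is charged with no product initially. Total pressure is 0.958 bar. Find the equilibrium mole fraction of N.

Let X = conversion of Q (basis 3 mol Q); extent of reaction ξ = X.
At extent ξ: n_N = 1.78 − X; n_Q = 3 − 3X; n_R = 2X.
n_T = Σnᵢ = 4.78 − 2X.
y_i = n_i/n_T, p_i = y_i·P. K_p = p_R^2 / (p_N p_Q^3).
Setting this equal to 0.965 bar^-2 and taking the physical root (0 < X < 1) gives X = 0.364.
Then n_N = 1.42, n_T = 4.05, so y_N = 0.349.

y_N = 0.349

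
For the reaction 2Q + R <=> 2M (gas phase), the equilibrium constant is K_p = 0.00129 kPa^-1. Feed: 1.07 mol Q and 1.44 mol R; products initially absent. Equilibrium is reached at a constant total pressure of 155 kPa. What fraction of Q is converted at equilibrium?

Let X = conversion of Q (basis 1.07 mol Q); extent of reaction ξ = 0.535X.
Species balance: n_Q = 1.07 − 1.07X; n_R = 1.44 − 0.535X; n_M = 1.07X.
Total moles n_T = 2.51 − 0.535X.
Mole fractions y_i = n_i/n_T; K_p = p_M^2 / (p_Q^2 p_R) with p_i = y_i·P.
Equating to 0.00129 kPa^-1 and solving on 0 < X < 1: X = 0.249.

X = 0.249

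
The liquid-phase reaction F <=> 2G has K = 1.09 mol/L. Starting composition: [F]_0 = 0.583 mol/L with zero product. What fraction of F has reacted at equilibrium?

X = 0.489

Let X = conversion of F; extent ξ = 0.583·X mol/L.
Concentrations: [F] = 0.583 − 0.583X; [G] = 1.17X.
K = [G]^2 / ([F]).
Setting equal to 1.09 and solving for X on (0,1) gives X = 0.489.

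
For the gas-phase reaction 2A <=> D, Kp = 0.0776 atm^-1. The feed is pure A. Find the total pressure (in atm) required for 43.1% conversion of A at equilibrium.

Take 1 mol A as basis and let X be its fractional conversion, so ξ = 0.5X.
Mole table: n_A = 1 − X; n_D = 0.5X.
n_T = Σnᵢ = 1 − 0.5X.
Kp = p_D / (p_A^2) with p_i = (n_i/n_T)·P.
At X = 0.431: the mole-fraction product g(X) = Π y_i^ν_i = 0.5222. Since Kp = g(X)·P^{-1}, P = (g/Kp)^(1/1) = (0.5222/0.0776)^(1/1) = 6.73 atm.

P = 6.73 atm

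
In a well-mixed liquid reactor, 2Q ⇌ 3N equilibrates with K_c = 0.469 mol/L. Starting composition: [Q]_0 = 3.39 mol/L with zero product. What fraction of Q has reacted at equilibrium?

Let X = conversion of Q; extent ξ = 3.39X/2 mol/L.
Concentrations: [Q] = 3.39 − 3.39X; [N] = 5.08X.
K_c = [N]^3 / ([Q]^2).
Equating to 0.469 mol/L: the physical root is X = 0.278.

X = 0.278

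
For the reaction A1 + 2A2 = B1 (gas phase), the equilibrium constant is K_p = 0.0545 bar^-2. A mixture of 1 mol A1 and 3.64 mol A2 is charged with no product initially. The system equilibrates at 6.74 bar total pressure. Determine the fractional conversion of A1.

X = 0.559

Basis: 1 mol A1 initially; let X = conversion of A1. Extent ξ = X.
Mole table: n_A1 = 1 − X; n_A2 = 3.64 − 2X; n_B1 = X.
Total moles n_T = 4.64 − 2X.
Mole fractions y_i = n_i/n_T; K_p = p_B1 / (p_A1 p_A2^2) with p_i = y_i·P.
Setting this equal to 0.0545 bar^-2 and taking the physical root (0 < X < 1) gives X = 0.559.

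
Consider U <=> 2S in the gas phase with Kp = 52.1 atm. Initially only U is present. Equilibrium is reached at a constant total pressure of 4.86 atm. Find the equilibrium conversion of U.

X = 0.853

Let X = conversion of U (basis 1 mol U); extent of reaction ξ = X.
Mole table: n_U = 1 − X; n_S = 2X.
Total moles n_T = 1 + X.
With p_i = (n_i/n_T)P, Kp = p_S^2 / (p_U).
Setting this equal to 52.1 atm and taking the physical root (0 < X < 1) gives X = 0.853.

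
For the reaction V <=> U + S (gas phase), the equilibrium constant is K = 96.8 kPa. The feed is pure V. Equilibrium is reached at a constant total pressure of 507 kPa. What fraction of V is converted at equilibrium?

X = 0.400

Basis: 1 mol V initially; let X = conversion of V. Extent ξ = X.
Mole table: n_V = 1 − X; n_U = X; n_S = X.
n_T = Σnᵢ = 1 + X.
Mole fractions y_i = n_i/n_T; K = p_U p_S / (p_V) with p_i = y_i·P.
This yields a degree-2 equation in X; solving on (0,1), X = 0.400.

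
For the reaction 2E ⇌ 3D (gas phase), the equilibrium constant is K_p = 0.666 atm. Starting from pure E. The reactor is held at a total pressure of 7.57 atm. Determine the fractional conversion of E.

X = 0.254

Take 1 mol E as basis and let X be its fractional conversion, so ξ = 0.5X.
Species balance: n_E = 1 − X; n_D = 1.5X.
n_T = Σnᵢ = 1 + 0.5X.
Mole fractions y_i = n_i/n_T; K_p = p_D^3 / (p_E^2) with p_i = y_i·P.
Substituting and setting equal to 0.666 atm gives a polynomial in X; the root in (0,1) is X = 0.254.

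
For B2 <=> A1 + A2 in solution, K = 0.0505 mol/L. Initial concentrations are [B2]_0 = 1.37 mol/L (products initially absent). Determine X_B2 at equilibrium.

Let X = conversion of B2; extent ξ = 1.37·X mol/L.
Concentrations: [B2] = 1.37 − 1.37X; [A1] = 1.37X; [A2] = 1.37X.
K = [A1] [A2] / ([B2]).
Equating to 0.0505 mol/L: the physical root is X = 0.174.

X = 0.174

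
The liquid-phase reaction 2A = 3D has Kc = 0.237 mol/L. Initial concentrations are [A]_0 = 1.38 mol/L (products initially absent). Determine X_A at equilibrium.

X = 0.294

Let X = conversion of A; extent ξ = 1.38X/2 mol/L.
Concentrations: [A] = 1.38 − 1.38X; [D] = 2.07X.
Kc = [D]^3 / ([A]^2).
Solving Kc = 0.237 for X ∈ (0,1): X = 0.294.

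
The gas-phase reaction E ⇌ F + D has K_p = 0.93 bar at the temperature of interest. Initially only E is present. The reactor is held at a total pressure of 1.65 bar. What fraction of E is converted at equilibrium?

X = 0.600

Let X = conversion of E (basis 1 mol E); extent of reaction ξ = X.
Mole table: n_E = 1 − X; n_F = X; n_D = X.
n_T = Σnᵢ = 1 + X.
With p_i = (n_i/n_T)P, K_p = p_F p_D / (p_E).
This yields a degree-2 equation in X; solving on (0,1), X = 0.600.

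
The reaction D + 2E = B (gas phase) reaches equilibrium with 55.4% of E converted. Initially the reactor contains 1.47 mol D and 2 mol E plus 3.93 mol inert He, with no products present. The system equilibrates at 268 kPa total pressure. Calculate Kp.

Take 2 mol E as basis and let X be its fractional conversion, so ξ = X.
Species balance: n_D = 1.47 − X; n_E = 2 − 2X; n_B = X; n_I = 3.93 (inert).
Total moles n_T = 7.4 − 2X.
At X = 0.554: n_D = 0.916, n_E = 0.892, n_B = 0.554, n_T = 6.29.
p_i = (n_i/n_T)·P. Kp = p_B / (p_D p_E^2) = 0.000419 kPa^-2.

Kp = 0.000419 kPa^-2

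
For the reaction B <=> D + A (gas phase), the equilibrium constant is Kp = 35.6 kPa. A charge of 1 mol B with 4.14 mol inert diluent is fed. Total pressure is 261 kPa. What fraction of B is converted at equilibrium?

X = 0.575

Take 1 mol B as basis and let X be its fractional conversion, so ξ = X.
Mole table: n_B = 1 − X; n_D = X; n_A = X; n_I = 4.14 (inert).
n_T = Σnᵢ = 5.14 + X.
Mole fractions y_i = n_i/n_T; Kp = p_D p_A / (p_B) with p_i = y_i·P.
Substituting and setting equal to 35.6 kPa gives a polynomial in X; the root in (0,1) is X = 0.575.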